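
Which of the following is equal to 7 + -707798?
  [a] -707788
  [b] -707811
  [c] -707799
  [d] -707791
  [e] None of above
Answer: d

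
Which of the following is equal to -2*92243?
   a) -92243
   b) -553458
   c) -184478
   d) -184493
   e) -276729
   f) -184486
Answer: f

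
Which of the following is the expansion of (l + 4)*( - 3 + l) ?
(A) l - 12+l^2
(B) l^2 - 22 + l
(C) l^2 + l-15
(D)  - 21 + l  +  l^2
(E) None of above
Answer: A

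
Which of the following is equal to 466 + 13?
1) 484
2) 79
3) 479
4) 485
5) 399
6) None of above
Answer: 3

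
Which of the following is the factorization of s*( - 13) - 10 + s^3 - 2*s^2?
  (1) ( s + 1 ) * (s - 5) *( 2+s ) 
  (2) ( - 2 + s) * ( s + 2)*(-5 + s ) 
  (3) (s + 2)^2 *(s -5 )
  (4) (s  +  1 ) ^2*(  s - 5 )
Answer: 1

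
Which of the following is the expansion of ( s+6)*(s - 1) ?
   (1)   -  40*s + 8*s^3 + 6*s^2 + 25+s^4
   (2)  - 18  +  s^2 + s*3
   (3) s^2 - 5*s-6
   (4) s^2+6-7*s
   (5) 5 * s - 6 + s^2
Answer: 5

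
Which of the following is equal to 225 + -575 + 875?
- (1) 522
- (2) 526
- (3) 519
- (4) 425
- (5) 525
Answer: 5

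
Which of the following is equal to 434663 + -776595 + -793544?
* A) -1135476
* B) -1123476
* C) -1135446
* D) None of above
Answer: A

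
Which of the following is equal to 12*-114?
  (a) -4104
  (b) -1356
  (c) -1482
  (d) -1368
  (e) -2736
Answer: d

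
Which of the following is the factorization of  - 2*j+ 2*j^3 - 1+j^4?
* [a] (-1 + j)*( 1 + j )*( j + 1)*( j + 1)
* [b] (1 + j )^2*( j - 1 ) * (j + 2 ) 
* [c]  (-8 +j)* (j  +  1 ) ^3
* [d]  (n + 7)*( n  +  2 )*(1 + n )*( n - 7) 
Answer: a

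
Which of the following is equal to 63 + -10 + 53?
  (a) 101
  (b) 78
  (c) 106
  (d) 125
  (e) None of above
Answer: c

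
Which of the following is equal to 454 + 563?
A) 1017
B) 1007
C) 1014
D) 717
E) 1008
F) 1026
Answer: A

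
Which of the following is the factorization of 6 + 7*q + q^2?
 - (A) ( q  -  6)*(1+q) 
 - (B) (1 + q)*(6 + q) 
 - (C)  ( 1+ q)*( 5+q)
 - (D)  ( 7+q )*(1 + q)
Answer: B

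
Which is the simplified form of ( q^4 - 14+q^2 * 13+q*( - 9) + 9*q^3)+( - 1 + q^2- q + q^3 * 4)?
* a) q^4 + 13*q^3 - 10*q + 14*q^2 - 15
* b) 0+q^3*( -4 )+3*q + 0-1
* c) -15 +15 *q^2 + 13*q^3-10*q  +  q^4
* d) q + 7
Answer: a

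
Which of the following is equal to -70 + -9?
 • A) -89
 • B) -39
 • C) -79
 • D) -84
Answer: C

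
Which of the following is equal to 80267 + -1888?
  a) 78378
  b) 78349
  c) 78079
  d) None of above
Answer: d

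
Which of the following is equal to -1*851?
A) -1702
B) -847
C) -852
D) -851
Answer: D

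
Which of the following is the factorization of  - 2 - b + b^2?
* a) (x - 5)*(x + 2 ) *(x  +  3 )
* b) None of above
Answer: b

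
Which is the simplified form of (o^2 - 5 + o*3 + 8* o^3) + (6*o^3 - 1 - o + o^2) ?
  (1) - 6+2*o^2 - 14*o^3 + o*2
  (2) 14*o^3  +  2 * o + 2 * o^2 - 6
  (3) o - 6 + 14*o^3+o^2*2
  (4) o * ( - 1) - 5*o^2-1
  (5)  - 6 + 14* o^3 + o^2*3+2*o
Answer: 2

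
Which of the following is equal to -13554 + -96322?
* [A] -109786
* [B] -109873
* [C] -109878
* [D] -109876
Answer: D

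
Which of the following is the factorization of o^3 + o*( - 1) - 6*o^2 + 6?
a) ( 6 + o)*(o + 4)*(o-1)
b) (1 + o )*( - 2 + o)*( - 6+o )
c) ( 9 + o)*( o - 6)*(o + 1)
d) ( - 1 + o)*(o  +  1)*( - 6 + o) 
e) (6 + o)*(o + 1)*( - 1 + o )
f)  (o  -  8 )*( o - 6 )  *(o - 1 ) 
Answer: d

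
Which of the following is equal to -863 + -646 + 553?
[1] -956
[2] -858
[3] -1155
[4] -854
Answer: 1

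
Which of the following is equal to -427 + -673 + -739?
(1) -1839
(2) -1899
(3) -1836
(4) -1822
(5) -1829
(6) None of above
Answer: 1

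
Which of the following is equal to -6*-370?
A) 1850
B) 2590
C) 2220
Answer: C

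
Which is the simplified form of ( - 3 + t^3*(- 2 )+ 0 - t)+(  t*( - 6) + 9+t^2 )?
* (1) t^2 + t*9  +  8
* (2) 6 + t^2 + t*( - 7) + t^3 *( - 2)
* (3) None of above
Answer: 2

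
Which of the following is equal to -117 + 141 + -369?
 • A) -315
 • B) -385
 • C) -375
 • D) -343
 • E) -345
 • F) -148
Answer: E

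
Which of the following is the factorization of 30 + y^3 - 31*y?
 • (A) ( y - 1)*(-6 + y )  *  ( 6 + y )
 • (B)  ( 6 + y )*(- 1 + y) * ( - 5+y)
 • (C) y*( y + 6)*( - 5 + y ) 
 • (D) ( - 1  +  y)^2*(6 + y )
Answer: B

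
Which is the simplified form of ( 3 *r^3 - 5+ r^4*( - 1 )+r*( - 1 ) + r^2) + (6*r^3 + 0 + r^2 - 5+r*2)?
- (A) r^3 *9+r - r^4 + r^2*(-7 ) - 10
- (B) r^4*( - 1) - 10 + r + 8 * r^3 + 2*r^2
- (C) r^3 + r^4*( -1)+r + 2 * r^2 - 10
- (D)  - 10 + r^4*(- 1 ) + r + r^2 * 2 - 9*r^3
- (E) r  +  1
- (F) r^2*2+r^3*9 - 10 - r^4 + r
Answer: F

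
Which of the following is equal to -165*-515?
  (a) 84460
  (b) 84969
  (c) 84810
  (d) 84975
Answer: d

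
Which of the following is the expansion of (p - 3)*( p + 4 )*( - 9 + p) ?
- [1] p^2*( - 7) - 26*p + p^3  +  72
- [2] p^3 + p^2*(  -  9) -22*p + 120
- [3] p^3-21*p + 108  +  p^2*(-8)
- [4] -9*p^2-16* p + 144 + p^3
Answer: 3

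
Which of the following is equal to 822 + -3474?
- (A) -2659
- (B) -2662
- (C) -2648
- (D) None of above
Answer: D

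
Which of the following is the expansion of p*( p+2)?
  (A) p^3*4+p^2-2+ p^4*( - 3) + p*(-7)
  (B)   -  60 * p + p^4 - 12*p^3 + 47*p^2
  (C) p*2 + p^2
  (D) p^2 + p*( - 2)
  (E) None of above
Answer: C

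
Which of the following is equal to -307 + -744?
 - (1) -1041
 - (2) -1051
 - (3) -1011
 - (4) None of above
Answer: 2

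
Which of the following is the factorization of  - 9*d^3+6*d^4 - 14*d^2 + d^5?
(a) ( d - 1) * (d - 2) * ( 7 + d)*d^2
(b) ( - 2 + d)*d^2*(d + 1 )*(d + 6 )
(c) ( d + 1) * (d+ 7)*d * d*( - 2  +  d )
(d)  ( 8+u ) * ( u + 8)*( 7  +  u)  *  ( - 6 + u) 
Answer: c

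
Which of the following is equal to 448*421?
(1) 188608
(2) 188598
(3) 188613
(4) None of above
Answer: 1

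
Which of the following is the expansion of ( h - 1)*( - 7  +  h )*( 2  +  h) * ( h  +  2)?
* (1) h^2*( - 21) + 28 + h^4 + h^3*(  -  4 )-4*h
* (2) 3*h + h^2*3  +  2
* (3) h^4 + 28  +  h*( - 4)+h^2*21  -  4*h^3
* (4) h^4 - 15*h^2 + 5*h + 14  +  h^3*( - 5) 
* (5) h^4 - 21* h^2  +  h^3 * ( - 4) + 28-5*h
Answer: 1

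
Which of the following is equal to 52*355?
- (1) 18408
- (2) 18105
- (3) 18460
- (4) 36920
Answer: 3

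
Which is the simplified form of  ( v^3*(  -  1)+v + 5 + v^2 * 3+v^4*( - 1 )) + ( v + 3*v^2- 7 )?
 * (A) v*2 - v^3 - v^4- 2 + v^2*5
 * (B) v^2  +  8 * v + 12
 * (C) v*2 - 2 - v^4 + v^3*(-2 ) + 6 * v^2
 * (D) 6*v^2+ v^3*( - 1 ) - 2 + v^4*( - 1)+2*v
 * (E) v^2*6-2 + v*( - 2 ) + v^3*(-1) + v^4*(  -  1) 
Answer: D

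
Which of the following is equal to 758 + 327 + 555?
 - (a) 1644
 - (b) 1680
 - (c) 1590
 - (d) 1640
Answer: d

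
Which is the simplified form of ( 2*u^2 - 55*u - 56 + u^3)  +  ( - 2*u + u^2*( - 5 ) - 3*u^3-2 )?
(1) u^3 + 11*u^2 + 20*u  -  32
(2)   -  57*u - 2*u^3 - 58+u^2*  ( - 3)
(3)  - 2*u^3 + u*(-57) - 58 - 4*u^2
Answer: 2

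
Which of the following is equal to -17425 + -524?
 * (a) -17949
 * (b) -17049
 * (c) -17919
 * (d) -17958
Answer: a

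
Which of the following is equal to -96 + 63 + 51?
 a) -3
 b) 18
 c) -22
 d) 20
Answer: b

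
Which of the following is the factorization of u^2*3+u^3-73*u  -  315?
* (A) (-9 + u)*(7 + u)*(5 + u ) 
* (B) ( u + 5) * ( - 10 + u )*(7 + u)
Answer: A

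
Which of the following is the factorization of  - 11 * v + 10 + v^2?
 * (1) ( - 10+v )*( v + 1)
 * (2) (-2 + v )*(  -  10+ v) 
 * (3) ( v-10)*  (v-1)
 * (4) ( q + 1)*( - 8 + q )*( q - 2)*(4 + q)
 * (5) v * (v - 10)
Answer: 3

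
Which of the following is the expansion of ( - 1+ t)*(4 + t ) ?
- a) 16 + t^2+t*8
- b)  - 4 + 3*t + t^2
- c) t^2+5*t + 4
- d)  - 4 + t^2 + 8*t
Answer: b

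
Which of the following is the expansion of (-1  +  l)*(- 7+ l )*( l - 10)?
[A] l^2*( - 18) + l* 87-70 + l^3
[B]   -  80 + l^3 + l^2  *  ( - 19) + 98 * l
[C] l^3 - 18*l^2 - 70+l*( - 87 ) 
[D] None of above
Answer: A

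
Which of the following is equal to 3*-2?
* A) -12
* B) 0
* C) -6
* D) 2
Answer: C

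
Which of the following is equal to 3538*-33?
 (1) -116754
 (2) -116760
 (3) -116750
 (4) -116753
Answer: 1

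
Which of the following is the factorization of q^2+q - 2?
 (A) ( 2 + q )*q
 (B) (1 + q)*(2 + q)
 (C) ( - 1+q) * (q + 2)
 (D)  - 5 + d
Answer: C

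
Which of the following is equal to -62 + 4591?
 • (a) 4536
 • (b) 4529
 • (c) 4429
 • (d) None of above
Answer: b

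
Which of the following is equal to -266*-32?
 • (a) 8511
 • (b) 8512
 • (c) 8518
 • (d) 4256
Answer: b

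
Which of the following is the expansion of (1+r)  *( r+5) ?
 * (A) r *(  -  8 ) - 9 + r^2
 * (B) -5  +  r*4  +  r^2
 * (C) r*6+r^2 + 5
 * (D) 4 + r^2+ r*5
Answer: C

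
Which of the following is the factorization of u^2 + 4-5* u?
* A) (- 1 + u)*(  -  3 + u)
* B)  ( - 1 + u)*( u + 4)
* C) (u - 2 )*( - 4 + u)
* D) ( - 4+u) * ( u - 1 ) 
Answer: D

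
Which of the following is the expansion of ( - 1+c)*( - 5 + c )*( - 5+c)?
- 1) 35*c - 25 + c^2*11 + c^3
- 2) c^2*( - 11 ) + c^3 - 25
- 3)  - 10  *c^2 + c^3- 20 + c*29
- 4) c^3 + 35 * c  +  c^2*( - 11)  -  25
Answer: 4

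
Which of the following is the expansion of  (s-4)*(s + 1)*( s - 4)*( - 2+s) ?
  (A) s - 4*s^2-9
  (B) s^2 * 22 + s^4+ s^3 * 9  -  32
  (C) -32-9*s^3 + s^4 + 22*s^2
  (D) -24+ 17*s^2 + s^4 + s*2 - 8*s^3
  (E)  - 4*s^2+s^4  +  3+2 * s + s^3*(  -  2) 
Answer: C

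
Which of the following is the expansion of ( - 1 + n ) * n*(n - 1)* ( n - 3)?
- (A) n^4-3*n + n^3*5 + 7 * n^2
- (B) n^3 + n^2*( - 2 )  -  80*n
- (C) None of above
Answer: C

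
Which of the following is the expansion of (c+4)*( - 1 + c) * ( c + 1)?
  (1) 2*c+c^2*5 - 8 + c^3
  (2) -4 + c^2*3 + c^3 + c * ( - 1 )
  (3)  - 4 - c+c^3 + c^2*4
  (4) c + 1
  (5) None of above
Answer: 3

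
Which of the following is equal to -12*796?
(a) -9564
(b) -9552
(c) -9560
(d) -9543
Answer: b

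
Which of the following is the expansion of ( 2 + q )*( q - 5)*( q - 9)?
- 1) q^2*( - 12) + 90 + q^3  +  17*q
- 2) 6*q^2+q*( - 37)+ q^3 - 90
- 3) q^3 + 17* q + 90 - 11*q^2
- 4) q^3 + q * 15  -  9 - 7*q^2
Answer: 1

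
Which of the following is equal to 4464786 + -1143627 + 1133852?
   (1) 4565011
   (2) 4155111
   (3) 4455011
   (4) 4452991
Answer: 3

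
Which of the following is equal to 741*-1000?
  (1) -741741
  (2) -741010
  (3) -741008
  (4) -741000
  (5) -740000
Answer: 4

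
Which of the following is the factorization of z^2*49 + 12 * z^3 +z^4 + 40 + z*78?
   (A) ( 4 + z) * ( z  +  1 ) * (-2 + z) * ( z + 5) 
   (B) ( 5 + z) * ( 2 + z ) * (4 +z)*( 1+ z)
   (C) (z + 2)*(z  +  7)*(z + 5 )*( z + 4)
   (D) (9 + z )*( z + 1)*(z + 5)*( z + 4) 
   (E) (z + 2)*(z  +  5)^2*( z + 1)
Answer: B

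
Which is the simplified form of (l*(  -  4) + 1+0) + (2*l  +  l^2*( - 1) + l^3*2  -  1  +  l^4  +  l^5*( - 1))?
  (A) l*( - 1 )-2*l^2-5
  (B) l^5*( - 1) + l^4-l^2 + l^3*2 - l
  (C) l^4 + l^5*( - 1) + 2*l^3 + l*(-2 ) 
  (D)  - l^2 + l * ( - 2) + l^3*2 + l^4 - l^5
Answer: D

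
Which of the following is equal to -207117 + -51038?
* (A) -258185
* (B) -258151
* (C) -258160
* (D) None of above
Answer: D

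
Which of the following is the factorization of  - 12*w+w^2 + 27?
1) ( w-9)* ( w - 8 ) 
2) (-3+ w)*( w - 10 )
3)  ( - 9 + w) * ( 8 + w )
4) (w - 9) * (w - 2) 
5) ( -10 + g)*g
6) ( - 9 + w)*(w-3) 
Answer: 6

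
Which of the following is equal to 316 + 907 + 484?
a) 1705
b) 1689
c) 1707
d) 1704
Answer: c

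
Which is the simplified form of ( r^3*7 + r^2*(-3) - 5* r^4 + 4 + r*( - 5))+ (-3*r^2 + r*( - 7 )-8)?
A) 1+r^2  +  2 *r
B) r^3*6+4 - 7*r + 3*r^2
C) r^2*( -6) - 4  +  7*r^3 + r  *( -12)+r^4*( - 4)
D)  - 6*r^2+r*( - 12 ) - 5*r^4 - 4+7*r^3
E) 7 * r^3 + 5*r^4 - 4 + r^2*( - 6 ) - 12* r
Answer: D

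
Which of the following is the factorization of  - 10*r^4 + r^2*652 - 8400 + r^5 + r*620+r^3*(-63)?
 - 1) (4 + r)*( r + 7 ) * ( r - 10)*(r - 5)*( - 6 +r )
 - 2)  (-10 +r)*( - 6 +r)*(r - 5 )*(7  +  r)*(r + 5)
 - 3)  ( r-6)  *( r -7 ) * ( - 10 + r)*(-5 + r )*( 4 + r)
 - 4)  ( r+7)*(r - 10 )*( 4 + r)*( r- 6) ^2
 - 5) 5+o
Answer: 1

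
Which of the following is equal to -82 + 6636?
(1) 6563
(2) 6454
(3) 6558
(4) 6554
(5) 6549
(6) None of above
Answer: 4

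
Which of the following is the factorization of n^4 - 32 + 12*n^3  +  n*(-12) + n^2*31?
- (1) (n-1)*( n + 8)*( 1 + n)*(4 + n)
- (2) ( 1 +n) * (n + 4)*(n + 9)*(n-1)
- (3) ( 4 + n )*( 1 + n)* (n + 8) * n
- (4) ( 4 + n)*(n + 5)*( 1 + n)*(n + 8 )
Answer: 1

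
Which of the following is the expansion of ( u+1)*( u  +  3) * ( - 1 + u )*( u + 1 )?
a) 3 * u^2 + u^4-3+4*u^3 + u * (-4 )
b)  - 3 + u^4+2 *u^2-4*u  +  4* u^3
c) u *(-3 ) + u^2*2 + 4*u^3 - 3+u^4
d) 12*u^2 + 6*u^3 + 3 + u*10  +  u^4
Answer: b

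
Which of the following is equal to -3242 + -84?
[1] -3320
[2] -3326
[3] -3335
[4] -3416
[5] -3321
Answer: 2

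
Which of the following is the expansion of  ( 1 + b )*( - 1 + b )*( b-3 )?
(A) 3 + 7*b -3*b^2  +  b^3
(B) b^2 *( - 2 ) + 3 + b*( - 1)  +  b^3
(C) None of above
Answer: C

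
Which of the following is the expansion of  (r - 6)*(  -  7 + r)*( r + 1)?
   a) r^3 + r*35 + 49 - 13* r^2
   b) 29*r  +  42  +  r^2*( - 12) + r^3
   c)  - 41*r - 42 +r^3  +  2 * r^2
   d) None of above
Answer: b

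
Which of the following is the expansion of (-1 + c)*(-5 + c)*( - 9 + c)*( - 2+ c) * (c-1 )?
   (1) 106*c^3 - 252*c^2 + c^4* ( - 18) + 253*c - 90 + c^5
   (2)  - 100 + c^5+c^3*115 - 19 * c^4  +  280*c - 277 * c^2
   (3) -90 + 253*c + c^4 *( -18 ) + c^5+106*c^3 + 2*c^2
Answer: 1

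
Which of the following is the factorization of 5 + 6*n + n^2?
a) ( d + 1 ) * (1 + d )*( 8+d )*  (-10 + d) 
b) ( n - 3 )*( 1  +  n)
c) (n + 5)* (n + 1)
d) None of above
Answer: c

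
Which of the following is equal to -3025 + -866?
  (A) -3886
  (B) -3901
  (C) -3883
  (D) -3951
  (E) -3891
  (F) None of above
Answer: E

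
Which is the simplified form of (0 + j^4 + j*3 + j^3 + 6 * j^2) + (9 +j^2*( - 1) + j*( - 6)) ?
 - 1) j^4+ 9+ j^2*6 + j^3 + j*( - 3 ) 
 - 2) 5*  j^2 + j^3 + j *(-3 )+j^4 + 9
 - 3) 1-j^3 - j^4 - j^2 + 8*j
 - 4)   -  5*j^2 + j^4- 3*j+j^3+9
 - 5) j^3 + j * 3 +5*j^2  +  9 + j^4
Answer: 2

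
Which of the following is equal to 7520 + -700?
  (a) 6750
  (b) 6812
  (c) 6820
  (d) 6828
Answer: c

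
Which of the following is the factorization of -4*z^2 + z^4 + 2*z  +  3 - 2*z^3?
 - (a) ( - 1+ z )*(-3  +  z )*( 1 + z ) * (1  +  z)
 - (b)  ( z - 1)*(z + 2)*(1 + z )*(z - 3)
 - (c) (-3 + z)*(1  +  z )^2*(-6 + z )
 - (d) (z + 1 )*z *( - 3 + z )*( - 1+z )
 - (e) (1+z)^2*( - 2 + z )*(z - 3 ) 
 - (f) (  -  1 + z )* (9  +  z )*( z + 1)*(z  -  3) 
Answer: a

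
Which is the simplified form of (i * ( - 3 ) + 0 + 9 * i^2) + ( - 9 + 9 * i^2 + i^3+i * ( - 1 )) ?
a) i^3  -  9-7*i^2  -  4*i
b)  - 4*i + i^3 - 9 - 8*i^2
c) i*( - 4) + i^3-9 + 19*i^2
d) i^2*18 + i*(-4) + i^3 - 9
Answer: d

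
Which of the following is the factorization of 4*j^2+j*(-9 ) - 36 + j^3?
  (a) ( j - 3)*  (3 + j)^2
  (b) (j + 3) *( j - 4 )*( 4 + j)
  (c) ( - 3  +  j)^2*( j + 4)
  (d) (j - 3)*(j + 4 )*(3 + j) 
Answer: d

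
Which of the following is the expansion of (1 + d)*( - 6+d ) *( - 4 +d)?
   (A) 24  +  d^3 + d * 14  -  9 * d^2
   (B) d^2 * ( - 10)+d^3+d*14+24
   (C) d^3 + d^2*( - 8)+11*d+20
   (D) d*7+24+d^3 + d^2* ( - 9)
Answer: A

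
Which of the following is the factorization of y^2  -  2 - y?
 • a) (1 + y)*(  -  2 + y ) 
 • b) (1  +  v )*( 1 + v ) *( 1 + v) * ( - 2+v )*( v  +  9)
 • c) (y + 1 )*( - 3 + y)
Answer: a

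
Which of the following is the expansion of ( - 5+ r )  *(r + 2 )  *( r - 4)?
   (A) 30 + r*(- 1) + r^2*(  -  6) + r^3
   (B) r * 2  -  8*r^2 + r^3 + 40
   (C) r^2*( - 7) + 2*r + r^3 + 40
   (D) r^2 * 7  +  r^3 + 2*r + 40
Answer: C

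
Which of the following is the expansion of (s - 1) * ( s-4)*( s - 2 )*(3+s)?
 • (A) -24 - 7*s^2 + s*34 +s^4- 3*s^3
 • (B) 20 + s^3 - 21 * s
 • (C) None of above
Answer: C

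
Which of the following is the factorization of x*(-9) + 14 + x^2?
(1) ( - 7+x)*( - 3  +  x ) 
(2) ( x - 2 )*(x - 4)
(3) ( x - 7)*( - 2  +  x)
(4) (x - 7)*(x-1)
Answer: 3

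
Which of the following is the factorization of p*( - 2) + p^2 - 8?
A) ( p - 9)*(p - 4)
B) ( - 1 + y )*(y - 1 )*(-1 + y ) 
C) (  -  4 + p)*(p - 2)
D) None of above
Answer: D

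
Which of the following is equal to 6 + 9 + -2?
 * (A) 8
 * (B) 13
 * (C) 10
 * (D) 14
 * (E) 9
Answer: B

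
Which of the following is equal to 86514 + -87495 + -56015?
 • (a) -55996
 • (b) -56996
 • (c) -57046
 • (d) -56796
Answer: b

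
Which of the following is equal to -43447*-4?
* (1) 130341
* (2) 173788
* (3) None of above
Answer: 2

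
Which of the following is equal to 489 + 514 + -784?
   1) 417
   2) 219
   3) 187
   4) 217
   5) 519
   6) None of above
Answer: 2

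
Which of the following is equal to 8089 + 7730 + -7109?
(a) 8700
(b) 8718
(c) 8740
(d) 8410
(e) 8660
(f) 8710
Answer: f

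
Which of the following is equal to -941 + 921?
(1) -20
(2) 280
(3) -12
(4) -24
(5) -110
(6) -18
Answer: 1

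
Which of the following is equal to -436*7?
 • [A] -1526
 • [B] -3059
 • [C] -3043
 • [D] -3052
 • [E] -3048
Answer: D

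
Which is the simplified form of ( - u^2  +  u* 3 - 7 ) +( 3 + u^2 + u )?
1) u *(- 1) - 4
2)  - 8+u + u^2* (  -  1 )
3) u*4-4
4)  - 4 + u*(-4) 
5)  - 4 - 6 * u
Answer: 3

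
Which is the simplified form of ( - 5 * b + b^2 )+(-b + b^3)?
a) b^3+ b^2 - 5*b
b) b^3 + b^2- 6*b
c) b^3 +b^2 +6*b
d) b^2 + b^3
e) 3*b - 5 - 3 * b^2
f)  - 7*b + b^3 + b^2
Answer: b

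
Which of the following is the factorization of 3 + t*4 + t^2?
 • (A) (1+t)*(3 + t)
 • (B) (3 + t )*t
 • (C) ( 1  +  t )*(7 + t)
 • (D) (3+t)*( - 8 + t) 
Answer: A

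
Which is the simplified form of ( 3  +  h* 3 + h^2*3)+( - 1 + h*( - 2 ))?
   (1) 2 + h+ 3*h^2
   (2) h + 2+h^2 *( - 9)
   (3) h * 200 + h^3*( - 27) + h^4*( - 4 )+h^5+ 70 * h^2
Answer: 1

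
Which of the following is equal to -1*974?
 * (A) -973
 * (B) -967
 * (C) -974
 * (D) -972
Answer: C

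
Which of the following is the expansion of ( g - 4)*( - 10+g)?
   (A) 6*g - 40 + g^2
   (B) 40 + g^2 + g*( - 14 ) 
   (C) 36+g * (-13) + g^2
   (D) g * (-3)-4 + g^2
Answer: B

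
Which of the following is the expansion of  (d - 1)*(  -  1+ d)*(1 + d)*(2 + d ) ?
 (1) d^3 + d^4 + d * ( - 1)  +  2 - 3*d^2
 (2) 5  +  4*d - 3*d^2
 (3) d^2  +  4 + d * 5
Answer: 1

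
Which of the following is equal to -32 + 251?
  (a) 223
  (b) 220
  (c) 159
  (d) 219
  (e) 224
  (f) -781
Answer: d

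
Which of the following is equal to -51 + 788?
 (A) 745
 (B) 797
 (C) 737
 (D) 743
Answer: C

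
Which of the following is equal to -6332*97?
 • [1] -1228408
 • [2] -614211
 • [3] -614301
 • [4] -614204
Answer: 4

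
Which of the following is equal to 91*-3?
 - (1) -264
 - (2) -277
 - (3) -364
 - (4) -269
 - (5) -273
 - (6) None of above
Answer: 5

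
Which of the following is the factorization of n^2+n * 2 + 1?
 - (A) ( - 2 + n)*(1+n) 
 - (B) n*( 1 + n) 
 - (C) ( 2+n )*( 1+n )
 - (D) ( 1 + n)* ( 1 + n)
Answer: D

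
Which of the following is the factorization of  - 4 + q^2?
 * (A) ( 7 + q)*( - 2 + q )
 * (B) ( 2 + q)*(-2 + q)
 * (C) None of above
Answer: B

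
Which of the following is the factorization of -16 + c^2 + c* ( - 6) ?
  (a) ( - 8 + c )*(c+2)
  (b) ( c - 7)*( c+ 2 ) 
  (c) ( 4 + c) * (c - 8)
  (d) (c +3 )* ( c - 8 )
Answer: a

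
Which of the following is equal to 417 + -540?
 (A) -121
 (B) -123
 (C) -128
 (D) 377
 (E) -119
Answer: B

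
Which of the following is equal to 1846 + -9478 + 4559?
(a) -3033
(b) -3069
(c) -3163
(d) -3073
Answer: d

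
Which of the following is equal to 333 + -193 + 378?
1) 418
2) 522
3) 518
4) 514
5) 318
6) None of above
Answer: 3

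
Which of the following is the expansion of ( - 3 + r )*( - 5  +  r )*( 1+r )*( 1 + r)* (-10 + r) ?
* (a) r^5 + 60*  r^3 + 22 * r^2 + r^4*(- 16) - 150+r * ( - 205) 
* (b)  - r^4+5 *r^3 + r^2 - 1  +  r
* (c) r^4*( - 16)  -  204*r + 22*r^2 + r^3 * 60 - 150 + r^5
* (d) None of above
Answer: a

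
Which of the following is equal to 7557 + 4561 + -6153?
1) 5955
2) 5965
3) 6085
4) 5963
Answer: 2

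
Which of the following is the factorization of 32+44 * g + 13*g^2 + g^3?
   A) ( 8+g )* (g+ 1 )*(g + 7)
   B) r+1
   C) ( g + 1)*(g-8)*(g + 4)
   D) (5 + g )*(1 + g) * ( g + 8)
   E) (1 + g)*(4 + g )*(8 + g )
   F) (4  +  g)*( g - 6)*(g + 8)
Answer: E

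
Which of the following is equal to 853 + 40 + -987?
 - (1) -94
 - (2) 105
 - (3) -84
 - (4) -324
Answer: 1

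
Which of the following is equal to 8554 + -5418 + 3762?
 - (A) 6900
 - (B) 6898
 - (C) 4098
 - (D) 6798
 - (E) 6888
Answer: B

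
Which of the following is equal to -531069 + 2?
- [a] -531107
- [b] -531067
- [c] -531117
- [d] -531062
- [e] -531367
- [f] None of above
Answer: b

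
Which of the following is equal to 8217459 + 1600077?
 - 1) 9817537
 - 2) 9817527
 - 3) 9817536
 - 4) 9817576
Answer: 3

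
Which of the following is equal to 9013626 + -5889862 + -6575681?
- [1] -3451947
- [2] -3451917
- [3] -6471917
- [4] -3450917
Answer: 2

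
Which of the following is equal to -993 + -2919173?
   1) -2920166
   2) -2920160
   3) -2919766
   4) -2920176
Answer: 1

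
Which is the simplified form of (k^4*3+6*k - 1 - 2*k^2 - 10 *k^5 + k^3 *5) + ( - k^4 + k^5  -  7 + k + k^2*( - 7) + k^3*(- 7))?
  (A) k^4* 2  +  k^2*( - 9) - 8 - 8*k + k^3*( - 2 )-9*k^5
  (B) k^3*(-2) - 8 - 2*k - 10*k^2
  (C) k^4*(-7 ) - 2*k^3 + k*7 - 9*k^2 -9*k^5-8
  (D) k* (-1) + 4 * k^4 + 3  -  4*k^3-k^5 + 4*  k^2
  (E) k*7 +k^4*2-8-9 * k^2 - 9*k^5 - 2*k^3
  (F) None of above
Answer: E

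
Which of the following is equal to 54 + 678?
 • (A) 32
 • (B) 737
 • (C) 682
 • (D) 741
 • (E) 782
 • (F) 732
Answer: F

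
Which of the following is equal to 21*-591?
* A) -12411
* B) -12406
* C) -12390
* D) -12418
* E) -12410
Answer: A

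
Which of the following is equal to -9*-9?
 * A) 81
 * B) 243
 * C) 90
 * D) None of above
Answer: A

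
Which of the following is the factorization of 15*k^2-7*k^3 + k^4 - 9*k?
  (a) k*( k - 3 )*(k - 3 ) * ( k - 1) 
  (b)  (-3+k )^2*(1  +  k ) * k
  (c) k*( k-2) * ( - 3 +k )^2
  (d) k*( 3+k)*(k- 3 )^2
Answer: a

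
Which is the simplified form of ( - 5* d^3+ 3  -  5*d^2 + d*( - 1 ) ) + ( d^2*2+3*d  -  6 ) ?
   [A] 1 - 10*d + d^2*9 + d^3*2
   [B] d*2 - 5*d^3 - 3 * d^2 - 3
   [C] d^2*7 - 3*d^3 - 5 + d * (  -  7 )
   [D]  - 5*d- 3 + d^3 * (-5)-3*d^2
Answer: B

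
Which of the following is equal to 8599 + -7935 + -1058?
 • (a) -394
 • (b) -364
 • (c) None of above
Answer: a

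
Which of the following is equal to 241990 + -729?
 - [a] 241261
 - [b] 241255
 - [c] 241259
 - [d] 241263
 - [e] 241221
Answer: a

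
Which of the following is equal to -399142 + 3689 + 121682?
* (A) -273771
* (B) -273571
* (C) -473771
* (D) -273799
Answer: A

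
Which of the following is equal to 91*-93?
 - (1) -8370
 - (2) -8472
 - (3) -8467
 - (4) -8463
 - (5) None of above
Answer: 4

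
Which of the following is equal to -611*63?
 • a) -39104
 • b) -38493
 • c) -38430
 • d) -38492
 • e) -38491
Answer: b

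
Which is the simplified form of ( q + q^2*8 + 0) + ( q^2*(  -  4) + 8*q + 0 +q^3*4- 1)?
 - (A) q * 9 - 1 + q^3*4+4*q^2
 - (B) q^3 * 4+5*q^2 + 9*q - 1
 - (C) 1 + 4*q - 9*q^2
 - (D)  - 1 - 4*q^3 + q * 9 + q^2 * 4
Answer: A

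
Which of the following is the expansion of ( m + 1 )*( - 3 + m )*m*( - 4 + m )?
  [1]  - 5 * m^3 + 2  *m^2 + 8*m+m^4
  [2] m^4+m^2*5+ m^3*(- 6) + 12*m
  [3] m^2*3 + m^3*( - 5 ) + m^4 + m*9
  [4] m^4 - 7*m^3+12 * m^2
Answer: 2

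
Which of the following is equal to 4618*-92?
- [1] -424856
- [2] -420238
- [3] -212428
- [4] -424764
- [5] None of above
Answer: 1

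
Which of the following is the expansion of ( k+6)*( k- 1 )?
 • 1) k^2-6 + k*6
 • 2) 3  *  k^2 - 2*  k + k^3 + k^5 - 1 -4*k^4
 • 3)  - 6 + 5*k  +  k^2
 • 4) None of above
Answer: 3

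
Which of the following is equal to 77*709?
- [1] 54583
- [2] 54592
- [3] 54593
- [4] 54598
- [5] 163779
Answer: 3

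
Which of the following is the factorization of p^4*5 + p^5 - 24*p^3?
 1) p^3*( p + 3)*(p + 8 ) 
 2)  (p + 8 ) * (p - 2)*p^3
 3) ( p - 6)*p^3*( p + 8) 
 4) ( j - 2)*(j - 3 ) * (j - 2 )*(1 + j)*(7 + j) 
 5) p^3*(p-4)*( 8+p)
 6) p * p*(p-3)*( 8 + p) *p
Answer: 6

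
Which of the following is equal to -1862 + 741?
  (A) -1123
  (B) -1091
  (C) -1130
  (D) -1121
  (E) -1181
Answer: D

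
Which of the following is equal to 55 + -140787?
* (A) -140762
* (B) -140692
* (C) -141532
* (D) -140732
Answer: D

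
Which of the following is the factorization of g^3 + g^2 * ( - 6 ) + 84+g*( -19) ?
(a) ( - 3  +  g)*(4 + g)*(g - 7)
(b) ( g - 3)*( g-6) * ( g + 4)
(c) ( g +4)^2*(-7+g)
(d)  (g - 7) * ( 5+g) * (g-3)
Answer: a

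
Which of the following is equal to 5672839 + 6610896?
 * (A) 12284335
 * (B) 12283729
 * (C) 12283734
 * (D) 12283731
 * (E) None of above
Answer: E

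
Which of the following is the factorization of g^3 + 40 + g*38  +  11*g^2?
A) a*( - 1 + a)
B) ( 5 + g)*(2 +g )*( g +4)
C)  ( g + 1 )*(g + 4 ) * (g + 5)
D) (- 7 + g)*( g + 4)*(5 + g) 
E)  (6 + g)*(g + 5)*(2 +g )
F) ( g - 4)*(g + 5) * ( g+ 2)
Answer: B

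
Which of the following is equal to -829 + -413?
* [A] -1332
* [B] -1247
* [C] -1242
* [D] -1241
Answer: C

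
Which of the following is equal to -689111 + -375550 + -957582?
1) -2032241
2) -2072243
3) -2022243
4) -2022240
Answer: 3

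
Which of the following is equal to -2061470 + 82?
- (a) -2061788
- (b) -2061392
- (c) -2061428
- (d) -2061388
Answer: d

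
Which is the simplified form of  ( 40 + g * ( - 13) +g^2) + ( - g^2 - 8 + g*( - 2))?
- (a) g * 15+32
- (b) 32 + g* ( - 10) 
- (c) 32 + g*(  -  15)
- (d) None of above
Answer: c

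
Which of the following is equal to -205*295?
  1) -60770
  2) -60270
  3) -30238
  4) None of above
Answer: 4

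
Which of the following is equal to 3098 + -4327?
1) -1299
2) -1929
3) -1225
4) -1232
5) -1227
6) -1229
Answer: 6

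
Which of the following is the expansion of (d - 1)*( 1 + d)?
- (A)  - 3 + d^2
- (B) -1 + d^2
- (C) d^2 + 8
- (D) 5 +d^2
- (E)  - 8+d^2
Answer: B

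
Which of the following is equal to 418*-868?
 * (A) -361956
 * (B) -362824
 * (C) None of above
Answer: B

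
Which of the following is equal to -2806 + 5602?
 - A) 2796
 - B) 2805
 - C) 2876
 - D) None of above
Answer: A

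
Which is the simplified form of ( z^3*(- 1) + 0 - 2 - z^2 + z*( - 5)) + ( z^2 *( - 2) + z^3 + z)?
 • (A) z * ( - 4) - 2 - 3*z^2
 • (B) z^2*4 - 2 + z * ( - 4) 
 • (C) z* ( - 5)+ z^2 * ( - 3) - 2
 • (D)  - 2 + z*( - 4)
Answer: A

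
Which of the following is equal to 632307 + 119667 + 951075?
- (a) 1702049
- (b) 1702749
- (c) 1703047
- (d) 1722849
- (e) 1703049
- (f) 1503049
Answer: e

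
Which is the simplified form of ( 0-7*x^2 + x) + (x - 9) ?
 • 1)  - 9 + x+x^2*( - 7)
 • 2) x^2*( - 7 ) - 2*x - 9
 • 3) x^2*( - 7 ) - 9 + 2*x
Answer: 3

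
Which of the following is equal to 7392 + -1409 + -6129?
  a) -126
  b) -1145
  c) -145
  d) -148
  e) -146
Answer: e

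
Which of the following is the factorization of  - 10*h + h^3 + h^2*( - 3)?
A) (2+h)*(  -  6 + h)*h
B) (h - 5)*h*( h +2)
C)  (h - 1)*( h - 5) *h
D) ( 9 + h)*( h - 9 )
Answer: B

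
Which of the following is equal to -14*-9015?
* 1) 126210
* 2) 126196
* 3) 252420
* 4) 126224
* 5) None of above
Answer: 1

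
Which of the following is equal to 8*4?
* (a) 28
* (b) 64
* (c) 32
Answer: c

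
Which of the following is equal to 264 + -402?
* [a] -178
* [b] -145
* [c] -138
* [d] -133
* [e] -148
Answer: c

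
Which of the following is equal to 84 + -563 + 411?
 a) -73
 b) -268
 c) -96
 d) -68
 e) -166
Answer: d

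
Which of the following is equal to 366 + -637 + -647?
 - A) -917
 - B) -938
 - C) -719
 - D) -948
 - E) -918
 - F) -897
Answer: E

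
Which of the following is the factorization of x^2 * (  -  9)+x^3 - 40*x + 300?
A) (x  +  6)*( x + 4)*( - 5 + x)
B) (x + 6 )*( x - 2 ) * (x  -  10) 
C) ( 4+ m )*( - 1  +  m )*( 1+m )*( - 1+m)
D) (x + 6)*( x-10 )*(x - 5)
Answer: D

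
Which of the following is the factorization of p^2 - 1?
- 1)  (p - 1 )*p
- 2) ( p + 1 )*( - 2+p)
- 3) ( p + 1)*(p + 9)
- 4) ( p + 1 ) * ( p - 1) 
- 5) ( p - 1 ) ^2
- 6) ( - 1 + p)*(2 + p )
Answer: 4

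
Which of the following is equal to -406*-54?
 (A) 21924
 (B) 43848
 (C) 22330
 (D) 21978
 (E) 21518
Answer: A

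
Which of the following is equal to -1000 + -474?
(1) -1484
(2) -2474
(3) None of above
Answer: 3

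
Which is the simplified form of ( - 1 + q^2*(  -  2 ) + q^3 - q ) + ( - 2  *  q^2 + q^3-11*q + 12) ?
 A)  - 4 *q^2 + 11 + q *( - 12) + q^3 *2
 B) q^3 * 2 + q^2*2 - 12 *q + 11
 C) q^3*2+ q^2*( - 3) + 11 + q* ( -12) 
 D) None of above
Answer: A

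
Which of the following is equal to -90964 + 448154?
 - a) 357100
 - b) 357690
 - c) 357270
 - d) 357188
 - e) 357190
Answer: e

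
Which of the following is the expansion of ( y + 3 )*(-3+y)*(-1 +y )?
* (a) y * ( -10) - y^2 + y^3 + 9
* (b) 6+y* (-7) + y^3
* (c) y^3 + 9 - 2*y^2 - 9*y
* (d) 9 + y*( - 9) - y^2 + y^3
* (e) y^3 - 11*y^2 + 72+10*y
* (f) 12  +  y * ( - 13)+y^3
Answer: d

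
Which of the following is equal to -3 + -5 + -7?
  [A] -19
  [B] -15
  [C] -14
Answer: B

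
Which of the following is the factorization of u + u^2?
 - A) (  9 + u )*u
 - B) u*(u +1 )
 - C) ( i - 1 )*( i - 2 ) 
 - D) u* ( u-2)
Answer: B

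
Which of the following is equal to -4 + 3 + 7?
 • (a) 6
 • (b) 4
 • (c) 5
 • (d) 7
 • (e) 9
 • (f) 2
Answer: a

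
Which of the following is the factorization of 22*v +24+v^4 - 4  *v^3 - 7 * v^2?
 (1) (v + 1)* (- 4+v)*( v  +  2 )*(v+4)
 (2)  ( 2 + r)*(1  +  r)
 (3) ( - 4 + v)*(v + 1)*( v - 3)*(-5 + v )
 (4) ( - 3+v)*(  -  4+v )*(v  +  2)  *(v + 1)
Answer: 4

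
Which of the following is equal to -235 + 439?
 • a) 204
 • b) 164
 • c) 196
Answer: a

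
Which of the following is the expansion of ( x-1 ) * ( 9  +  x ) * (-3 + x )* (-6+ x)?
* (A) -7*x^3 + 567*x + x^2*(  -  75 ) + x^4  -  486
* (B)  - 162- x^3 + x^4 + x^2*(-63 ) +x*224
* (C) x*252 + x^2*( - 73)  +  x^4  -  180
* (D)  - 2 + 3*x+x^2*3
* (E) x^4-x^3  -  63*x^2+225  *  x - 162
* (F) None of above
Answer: E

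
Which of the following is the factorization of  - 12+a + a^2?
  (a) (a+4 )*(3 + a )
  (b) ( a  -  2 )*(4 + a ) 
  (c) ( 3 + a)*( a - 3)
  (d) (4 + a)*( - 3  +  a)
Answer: d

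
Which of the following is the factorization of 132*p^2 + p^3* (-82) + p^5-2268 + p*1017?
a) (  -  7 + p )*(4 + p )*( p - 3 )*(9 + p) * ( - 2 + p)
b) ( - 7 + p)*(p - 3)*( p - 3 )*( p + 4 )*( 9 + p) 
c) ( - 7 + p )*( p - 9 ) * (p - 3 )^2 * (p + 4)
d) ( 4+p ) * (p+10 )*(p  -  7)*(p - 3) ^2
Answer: b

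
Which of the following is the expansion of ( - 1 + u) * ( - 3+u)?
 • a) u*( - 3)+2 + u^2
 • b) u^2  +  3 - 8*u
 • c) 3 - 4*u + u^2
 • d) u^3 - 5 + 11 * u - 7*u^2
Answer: c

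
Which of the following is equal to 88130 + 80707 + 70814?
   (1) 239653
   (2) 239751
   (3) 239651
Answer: 3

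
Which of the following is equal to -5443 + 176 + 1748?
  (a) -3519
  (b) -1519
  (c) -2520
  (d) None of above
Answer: a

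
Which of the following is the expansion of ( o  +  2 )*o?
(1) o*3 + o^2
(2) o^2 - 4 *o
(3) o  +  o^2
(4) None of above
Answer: 4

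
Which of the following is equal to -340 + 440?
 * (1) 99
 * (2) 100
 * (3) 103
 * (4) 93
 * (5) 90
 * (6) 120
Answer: 2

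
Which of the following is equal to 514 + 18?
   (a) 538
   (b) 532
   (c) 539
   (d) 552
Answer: b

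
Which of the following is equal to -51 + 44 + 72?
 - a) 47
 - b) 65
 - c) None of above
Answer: b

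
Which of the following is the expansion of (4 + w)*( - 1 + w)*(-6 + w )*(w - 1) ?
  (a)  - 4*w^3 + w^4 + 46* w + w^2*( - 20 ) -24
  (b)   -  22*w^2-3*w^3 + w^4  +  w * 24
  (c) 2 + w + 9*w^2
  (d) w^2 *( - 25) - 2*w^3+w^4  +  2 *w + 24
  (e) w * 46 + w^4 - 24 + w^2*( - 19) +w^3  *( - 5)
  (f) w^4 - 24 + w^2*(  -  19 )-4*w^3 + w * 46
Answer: f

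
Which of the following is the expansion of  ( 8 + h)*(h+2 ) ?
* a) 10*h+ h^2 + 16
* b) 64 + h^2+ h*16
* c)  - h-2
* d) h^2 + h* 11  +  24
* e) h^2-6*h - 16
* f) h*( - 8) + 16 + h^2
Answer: a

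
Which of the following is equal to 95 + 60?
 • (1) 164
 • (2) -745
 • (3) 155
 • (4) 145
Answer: 3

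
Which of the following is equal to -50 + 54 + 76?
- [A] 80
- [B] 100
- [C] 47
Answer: A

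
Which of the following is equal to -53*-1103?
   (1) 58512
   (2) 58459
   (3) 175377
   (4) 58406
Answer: 2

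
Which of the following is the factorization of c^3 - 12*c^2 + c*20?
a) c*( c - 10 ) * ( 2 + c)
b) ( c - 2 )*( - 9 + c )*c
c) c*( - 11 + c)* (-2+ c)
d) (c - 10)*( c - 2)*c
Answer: d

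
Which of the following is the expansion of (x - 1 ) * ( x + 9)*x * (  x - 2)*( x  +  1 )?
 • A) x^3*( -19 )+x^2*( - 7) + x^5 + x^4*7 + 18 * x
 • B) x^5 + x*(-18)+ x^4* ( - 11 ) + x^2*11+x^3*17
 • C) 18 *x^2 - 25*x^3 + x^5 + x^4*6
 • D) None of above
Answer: A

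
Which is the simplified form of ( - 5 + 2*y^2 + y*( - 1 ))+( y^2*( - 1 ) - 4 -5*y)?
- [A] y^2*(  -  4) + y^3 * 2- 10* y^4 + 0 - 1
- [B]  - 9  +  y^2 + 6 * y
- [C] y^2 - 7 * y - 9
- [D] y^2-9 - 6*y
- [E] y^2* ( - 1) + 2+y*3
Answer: D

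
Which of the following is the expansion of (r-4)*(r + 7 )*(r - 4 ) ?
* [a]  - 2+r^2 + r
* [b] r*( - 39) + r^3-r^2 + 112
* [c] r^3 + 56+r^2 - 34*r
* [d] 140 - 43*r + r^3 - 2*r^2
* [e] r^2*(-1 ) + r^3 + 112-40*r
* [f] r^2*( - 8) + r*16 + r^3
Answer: e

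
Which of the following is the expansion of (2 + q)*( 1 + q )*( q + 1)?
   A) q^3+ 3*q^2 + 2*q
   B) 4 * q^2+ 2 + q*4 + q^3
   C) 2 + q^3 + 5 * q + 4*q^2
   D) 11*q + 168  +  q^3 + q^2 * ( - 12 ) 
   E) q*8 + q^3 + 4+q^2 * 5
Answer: C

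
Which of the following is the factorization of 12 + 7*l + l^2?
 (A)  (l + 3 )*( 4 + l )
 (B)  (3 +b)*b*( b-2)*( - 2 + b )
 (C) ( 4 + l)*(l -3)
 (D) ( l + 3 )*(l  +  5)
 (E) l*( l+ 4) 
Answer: A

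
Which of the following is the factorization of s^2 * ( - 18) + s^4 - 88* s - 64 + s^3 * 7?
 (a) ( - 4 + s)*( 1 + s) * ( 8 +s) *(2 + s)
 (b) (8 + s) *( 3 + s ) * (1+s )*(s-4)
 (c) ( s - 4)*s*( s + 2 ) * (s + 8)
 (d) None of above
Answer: a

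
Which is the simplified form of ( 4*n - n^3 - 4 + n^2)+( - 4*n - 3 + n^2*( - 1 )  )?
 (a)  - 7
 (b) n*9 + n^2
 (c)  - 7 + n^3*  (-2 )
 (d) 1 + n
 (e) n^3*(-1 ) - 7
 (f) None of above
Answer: e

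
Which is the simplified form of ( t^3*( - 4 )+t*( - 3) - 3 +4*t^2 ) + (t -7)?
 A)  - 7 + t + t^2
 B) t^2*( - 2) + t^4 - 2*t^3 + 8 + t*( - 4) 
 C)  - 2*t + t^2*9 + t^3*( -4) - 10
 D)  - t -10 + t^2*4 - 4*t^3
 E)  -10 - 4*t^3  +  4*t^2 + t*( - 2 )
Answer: E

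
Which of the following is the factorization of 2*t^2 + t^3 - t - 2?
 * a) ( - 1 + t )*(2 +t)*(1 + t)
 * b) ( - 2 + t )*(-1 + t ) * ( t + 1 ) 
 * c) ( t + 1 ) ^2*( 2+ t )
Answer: a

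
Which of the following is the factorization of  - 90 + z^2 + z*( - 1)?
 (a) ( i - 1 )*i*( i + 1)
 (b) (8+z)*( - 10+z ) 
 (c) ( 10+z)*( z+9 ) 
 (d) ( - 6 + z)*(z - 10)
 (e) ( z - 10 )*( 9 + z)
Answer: e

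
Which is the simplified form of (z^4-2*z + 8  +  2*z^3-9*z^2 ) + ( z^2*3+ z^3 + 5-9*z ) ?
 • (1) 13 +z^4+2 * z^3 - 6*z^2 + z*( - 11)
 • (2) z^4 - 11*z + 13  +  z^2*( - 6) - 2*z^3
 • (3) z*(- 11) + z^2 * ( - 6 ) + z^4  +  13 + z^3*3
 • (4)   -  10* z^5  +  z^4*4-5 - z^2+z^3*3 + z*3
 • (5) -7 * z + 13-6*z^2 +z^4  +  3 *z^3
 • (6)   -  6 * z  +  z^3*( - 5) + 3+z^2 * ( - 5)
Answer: 3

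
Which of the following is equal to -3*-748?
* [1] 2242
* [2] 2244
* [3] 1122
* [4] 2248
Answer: 2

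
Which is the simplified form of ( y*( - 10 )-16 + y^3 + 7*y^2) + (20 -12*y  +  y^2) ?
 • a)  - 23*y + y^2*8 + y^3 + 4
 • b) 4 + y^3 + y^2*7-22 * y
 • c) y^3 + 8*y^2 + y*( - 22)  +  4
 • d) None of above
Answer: c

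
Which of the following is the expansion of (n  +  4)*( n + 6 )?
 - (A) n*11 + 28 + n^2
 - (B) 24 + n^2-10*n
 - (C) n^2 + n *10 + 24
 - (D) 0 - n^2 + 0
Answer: C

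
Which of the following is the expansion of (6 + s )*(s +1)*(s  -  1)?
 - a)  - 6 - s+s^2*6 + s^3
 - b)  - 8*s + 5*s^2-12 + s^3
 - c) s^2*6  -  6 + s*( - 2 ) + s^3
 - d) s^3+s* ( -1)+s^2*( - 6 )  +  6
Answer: a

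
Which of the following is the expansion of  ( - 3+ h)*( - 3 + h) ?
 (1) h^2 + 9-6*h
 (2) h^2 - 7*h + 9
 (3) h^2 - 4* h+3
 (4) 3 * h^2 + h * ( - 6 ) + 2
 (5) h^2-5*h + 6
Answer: 1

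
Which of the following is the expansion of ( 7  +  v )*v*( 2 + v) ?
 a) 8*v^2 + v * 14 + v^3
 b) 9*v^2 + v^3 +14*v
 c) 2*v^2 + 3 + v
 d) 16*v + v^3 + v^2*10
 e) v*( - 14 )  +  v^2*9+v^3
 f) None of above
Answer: b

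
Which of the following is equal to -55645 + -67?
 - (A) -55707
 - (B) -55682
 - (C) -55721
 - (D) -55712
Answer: D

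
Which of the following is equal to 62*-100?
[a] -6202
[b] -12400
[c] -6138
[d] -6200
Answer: d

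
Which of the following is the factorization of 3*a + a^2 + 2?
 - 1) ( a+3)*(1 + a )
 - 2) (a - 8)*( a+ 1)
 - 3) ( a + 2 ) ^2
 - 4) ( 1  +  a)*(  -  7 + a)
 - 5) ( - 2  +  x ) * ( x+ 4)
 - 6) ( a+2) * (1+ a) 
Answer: 6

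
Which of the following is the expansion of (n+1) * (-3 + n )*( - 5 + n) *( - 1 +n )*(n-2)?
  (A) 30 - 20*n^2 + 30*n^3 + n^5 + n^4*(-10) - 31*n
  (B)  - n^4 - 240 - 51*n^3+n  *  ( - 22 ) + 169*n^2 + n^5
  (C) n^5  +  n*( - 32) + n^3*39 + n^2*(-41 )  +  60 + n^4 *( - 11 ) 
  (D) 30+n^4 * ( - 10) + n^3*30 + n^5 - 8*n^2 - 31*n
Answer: A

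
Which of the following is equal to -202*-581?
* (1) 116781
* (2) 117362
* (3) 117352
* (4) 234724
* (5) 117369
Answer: 2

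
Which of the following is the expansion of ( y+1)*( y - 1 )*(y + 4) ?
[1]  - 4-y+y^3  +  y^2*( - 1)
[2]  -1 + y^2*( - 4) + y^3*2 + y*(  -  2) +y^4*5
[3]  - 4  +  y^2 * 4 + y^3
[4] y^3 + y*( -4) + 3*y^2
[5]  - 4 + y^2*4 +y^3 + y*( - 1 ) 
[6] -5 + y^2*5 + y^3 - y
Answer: 5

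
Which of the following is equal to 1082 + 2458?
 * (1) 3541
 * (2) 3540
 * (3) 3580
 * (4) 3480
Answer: 2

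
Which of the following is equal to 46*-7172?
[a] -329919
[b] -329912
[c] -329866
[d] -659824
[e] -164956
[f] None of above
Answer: b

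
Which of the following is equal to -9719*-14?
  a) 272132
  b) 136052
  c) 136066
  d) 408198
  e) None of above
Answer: c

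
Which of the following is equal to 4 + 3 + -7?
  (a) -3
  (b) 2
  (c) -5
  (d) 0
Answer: d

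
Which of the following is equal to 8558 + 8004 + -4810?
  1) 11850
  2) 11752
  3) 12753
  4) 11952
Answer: 2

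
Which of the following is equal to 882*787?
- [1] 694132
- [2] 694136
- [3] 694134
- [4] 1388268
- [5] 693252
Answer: 3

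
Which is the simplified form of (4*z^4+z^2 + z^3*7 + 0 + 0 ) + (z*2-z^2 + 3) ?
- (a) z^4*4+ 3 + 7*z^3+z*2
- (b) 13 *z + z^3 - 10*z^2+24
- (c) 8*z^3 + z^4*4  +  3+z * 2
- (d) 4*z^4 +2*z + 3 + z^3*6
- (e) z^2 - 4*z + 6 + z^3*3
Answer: a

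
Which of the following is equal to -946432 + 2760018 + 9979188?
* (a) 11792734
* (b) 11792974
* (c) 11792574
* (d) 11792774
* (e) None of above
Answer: d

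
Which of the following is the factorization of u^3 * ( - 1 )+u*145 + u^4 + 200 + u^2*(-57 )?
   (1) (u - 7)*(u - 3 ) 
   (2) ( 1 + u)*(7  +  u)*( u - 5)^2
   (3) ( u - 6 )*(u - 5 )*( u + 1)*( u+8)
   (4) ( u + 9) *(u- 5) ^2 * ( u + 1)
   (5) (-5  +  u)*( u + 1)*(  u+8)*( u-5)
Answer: 5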